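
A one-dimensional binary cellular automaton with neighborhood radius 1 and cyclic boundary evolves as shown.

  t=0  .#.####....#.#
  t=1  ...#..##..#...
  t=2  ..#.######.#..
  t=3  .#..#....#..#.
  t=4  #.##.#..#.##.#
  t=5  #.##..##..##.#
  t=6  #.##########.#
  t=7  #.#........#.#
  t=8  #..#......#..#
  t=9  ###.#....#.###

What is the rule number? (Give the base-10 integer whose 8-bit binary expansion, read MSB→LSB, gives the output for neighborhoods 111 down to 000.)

90

  ###|.  b7=0 t=0,i=4
  ##.|#  b6=1 t=0,i=6
  #.#|.  b5=0 t=0,i=0
  #..|#  b4=1 t=0,i=7
  .##|#  b3=1 t=0,i=3
  .#.|.  b2=0 t=0,i=1
  ..#|#  b1=1 t=0,i=10
  ...|.  b0=0 t=0,i=8
  bits 01011010 = 90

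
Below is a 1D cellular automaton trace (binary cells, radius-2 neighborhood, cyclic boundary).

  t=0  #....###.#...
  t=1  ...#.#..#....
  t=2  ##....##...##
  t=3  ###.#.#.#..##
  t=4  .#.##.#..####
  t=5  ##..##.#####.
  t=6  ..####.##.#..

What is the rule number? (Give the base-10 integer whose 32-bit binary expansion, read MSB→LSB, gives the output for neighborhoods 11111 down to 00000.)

  #####|.  b31=0 t=3,i=0
  ####.|#  b30=1 t=2,i=0
  ###.#|.  b29=0 t=0,i=7
  ###..|#  b28=1 t=2,i=1
  ##.##|.  b27=0 t=5,i=6
  ##.#.|#  b26=1 t=0,i=8
  ##..#|#  b25=1 t=5,i=2
  ##...|#  b24=1 t=2,i=2
  #.###|#  b23=1 t=5,i=7
  #.##.|.  b22=0 t=4,i=3
  #.#.#|#  b21=1 t=3,i=4
  #.#..|.  b20=0 t=0,i=9
  #..##|#  b19=1 t=3,i=10
  #..#.|#  b18=1 t=1,i=7
  #...#|.  b17=0 t=0,i=11
  #....|.  b16=0 t=0,i=2
  .####|#  b15=1 t=2,i=12
  .###.|.  b14=0 t=0,i=6
  .##.#|#  b13=1 t=4,i=4
  .##..|.  b12=0 t=2,i=7
  .#.##|.  b11=0 t=4,i=2
  .#.#.|.  b10=0 t=1,i=4
  .#..#|#  b9=1 t=1,i=6
  .#...|.  b8=0 t=0,i=1
  ..###|#  b7=1 t=0,i=5
  ..##.|#  b6=1 t=2,i=6
  ..#.#|.  b5=0 t=1,i=3
  ..#..|.  b4=0 t=0,i=0
  ...##|.  b3=0 t=0,i=4
  ...#.|.  b2=0 t=0,i=12
  ....#|#  b1=1 t=0,i=3
  .....|#  b0=1 t=1,i=0
  bits 01010111101011001010001011000011 = 1470931651

1470931651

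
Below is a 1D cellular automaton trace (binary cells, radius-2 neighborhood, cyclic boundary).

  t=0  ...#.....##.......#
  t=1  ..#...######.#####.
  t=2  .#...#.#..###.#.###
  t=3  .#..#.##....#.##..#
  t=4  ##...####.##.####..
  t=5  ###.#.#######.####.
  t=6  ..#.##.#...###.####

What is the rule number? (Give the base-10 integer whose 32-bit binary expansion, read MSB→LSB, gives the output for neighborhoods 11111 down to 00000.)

  ##### -> .   bit 31 = 0  t=1,i=8
  ####. -> #   bit 30 = 1  t=1,i=10
  ###.# -> #   bit 29 = 1  t=1,i=11
  ###.. -> #   bit 28 = 1  t=1,i=17
  ##.## -> #   bit 27 = 1  t=1,i=12
  ##.#. -> .   bit 26 = 0  t=2,i=0
  ##..# -> #   bit 25 = 1  t=3,i=16
  ##... -> #   bit 24 = 1  t=0,i=11
  #.### -> .   bit 23 = 0  t=1,i=13
  #.##. -> #   bit 22 = 1  t=3,i=6
  #.#.# -> #   bit 21 = 1  t=2,i=14
  #.#.. -> #   bit 20 = 1  t=2,i=1
  #..## -> .   bit 19 = 0  t=2,i=9
  #..#. -> .   bit 18 = 0  t=3,i=3
  #...# -> .   bit 17 = 0  t=0,i=1
  #.... -> .   bit 16 = 0  t=0,i=5
  .#### -> #   bit 15 = 1  t=1,i=7
  .###. -> .   bit 14 = 0  t=2,i=11
  .##.# -> #   bit 13 = 1  t=4,i=11
  .##.. -> #   bit 12 = 1  t=0,i=10
  .#.## -> #   bit 11 = 1  t=2,i=15
  .#.#. -> #   bit 10 = 1  t=2,i=6
  .#..# -> .   bit 9 = 0  t=2,i=8
  .#... -> .   bit 8 = 0  t=0,i=0
  ..### -> .   bit 7 = 0  t=1,i=6
  ..##. -> #   bit 6 = 1  t=0,i=9
  ..#.# -> .   bit 5 = 0  t=2,i=5
  ..#.. -> .   bit 4 = 0  t=0,i=3
  ...## -> #   bit 3 = 1  t=0,i=8
  ...#. -> #   bit 2 = 1  t=0,i=2
  ....# -> #   bit 1 = 1  t=0,i=7
  ..... -> #   bit 0 = 1  t=0,i=6
  bits 01111011011100001011110001001111 = 2070985807

2070985807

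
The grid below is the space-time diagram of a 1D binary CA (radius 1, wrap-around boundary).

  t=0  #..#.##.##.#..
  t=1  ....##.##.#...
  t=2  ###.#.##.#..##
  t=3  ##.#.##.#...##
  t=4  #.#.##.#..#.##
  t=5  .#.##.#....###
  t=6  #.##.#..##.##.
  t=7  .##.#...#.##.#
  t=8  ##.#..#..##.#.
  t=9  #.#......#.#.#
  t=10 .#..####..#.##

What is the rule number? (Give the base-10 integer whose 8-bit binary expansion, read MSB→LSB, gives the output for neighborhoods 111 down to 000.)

169

  ### -> #   bit 7 = 1  t=2,i=0
  ##. -> .   bit 6 = 0  t=0,i=6
  #.# -> #   bit 5 = 1  t=0,i=4
  #.. -> .   bit 4 = 0  t=0,i=1
  .## -> #   bit 3 = 1  t=0,i=5
  .#. -> .   bit 2 = 0  t=0,i=0
  ..# -> .   bit 1 = 0  t=0,i=2
  ... -> #   bit 0 = 1  t=1,i=0
  bits 10101001 = 169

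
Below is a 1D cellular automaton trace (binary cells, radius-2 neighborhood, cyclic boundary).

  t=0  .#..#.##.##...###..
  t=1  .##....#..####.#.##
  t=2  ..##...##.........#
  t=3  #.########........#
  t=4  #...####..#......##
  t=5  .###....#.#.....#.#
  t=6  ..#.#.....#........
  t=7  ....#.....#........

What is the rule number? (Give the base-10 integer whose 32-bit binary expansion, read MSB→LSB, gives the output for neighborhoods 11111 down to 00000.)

2199024216

  #####|#  b31=1 t=3,i=4
  ####.|.  b30=0 t=1,i=12
  ###.#|.  b29=0 t=1,i=13
  ###..|.  b28=0 t=0,i=16
  ##.##|.  b27=0 t=0,i=8
  ##.#.|.  b26=0 t=1,i=14
  ##..#|#  b25=1 t=4,i=8
  ##...|#  b24=1 t=0,i=11
  #.###|.  b23=0 t=3,i=2
  #.##.|.  b22=0 t=0,i=6
  #.#.#|.  b21=0 t=1,i=15
  #.#..|#  b20=1 t=5,i=10
  #..##|.  b19=0 t=1,i=9
  #..#.|.  b18=0 t=0,i=3
  #...#|#  b17=1 t=0,i=12
  #....|.  b16=0 t=1,i=4
  .####|.  b15=0 t=1,i=11
  .###.|#  b14=1 t=0,i=15
  .##.#|#  b13=1 t=0,i=7
  .##..|#  b12=1 t=0,i=10
  .#.##|.  b11=0 t=0,i=5
  .#.#.|.  b10=0 t=5,i=9
  .#..#|#  b9=1 t=0,i=2
  .#...|.  b8=0 t=4,i=11
  ..###|.  b7=0 t=0,i=14
  ..##.|#  b6=1 t=2,i=2
  ..#.#|.  b5=0 t=0,i=4
  ..#..|#  b4=1 t=0,i=1
  ...##|#  b3=1 t=0,i=13
  ...#.|.  b2=0 t=0,i=0
  ....#|.  b1=0 t=1,i=5
  .....|.  b0=0 t=2,i=11
  bits 10000011000100100111001001011000 = 2199024216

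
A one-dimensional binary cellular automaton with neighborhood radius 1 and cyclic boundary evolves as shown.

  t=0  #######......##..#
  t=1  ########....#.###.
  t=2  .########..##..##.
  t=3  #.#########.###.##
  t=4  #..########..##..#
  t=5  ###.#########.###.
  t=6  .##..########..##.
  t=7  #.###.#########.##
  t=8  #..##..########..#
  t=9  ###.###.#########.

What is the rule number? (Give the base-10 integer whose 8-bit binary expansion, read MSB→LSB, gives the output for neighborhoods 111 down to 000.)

214

  [7] ### => #  t=0,i=0
  [6] ##. => #  t=0,i=6
  [5] #.# => .  t=1,i=13
  [4] #.. => #  t=0,i=7
  [3] .## => .  t=0,i=13
  [2] .#. => #  t=1,i=12
  [1] ..# => #  t=0,i=12
  [0] ... => .  t=0,i=8
  bits 11010110 = 214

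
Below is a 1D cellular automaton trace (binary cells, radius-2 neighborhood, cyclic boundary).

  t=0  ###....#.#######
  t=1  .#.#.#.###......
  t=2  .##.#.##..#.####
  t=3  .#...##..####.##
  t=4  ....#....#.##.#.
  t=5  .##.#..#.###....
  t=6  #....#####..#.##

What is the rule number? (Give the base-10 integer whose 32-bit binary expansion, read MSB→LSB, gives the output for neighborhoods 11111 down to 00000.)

  #####|.  b31=0 t=0,i=0
  ####.|#  b30=1 t=0,i=1
  ###.#|#  b29=1 t=2,i=15
  ###..|.  b28=0 t=0,i=2
  ##.##|.  b27=0 t=2,i=0
  ##.#.|.  b26=0 t=2,i=3
  ##..#|.  b25=0 t=2,i=8
  ##...|#  b24=1 t=0,i=3
  #.###|#  b23=1 t=0,i=9
  #.##.|#  b22=1 t=2,i=1
  #.#.#|.  b21=0 t=1,i=3
  #.#..|.  b20=0 t=3,i=1
  #..##|.  b19=0 t=3,i=8
  #..#.|#  b18=1 t=2,i=9
  #...#|.  b17=0 t=3,i=3
  #....|.  b16=0 t=0,i=4
  .####|.  b15=0 t=0,i=10
  .###.|.  b14=0 t=1,i=8
  .##.#|.  b13=0 t=2,i=2
  .##..|.  b12=0 t=2,i=7
  .#.##|#  b11=1 t=0,i=8
  .#.#.|#  b10=1 t=1,i=2
  .#..#|#  b9=1 t=5,i=5
  .#...|.  b8=0 t=3,i=2
  ..###|#  b7=1 t=3,i=9
  ..##.|.  b6=0 t=3,i=5
  ..#.#|#  b5=1 t=0,i=7
  ..#..|#  b4=1 t=4,i=4
  ...##|#  b3=1 t=3,i=4
  ...#.|.  b2=0 t=0,i=6
  ....#|#  b1=1 t=0,i=5
  .....|#  b0=1 t=1,i=12
  bits 01100001110001000000111010111011 = 1640238779

1640238779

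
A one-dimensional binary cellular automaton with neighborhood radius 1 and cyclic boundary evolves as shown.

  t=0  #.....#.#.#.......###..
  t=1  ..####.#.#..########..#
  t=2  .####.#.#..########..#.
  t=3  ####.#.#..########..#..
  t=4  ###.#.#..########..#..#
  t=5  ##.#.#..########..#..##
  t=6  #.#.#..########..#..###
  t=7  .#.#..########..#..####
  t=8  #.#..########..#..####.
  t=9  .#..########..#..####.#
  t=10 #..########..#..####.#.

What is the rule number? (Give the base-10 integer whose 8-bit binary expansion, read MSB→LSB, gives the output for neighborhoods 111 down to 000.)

  [7] ### => #  t=0,i=19
  [6] ##. => .  t=0,i=20
  [5] #.# => #  t=0,i=7
  [4] #.. => .  t=0,i=1
  [3] .## => #  t=0,i=18
  [2] .#. => .  t=0,i=0
  [1] ..# => #  t=0,i=5
  [0] ... => #  t=0,i=2
  bits 10101011 = 171

171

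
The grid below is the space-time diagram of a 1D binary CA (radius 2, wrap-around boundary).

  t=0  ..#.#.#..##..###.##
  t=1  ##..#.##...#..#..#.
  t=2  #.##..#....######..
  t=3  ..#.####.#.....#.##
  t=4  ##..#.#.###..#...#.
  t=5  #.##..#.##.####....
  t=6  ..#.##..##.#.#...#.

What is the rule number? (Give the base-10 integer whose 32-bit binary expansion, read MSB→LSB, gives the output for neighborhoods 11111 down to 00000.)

  ##### -> .   bit 31 = 0  t=2,i=13
  ####. -> #   bit 30 = 1  t=2,i=15
  ###.# -> .   bit 29 = 0  t=0,i=15
  ###.. -> .   bit 28 = 0  t=2,i=16
  ##.## -> .   bit 27 = 0  t=0,i=16
  ##.#. -> #   bit 26 = 1  t=3,i=8
  ##..# -> #   bit 25 = 1  t=0,i=0
  ##... -> .   bit 24 = 0  t=1,i=8
  #.### -> #   bit 23 = 1  t=3,i=4
  #.##. -> #   bit 22 = 1  t=0,i=17
  #.#.# -> #   bit 21 = 1  t=0,i=4
  #.#.. -> #   bit 20 = 1  t=0,i=6
  #..## -> .   bit 19 = 0  t=0,i=8
  #..#. -> #   bit 18 = 1  t=0,i=1
  #...# -> .   bit 17 = 0  t=1,i=9
  #.... -> .   bit 16 = 0  t=2,i=8
  .#### -> .   bit 15 = 0  t=2,i=12
  .###. -> #   bit 14 = 1  t=0,i=14
  .##.# -> #   bit 13 = 1  t=5,i=9
  .##.. -> .   bit 12 = 0  t=0,i=10
  .#.## -> .   bit 11 = 0  t=1,i=5
  .#.#. -> .   bit 10 = 0  t=0,i=3
  .#..# -> #   bit 9 = 1  t=0,i=7
  .#... -> #   bit 8 = 1  t=2,i=7
  ..### -> .   bit 7 = 0  t=0,i=13
  ..##. -> .   bit 6 = 0  t=0,i=9
  ..#.# -> .   bit 5 = 0  t=0,i=2
  ..#.. -> #   bit 4 = 1  t=1,i=11
  ...## -> .   bit 3 = 0  t=2,i=10
  ...#. -> .   bit 2 = 0  t=1,i=10
  ....# -> #   bit 1 = 1  t=2,i=9
  ..... -> .   bit 0 = 0  t=3,i=12
  bits 01000110111101000110001100010010 = 1190421266

1190421266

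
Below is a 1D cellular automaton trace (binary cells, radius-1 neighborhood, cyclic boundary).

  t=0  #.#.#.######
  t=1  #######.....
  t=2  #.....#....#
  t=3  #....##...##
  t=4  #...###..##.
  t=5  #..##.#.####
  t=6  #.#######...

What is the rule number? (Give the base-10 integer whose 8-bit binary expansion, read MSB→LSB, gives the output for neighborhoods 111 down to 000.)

  nb ###: next=.  (t=0,i=7, bit7=0)
  nb ##.: next=#  (t=0,i=0, bit6=1)
  nb #.#: next=#  (t=0,i=1, bit5=1)
  nb #..: next=.  (t=1,i=7, bit4=0)
  nb .##: next=#  (t=0,i=6, bit3=1)
  nb .#.: next=#  (t=0,i=2, bit2=1)
  nb ..#: next=#  (t=1,i=11, bit1=1)
  nb ...: next=.  (t=1,i=8, bit0=0)
  bits 01101110 = 110

110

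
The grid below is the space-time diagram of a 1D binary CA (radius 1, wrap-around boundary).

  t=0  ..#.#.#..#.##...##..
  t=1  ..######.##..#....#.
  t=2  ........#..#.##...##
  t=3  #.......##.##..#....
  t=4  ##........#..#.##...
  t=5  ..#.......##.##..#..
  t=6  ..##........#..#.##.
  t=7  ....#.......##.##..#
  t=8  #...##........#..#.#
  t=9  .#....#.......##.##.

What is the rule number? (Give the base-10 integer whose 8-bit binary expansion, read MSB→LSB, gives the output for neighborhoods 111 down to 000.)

  ### -> .   bit 7 = 0  t=1,i=3
  ##. -> .   bit 6 = 0  t=0,i=12
  #.# -> #   bit 5 = 1  t=0,i=3
  #.. -> #   bit 4 = 1  t=0,i=7
  .## -> .   bit 3 = 0  t=0,i=11
  .#. -> #   bit 2 = 1  t=0,i=2
  ..# -> .   bit 1 = 0  t=0,i=1
  ... -> .   bit 0 = 0  t=0,i=0
  bits 00110100 = 52

52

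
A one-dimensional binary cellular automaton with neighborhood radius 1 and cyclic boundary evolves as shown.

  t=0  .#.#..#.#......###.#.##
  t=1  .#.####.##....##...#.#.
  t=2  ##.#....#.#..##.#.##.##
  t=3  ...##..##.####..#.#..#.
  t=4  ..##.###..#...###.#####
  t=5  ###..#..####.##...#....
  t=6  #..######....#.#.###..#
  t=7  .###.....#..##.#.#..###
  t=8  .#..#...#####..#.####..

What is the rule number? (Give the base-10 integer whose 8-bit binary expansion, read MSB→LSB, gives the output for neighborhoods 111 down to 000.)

  ###|.  b7=0 t=0,i=16
  ##.|.  b6=0 t=0,i=17
  #.#|.  b5=0 t=0,i=0
  #..|#  b4=1 t=0,i=4
  .##|#  b3=1 t=0,i=15
  .#.|#  b2=1 t=0,i=1
  ..#|#  b1=1 t=0,i=5
  ...|.  b0=0 t=0,i=10
  bits 00011110 = 30

30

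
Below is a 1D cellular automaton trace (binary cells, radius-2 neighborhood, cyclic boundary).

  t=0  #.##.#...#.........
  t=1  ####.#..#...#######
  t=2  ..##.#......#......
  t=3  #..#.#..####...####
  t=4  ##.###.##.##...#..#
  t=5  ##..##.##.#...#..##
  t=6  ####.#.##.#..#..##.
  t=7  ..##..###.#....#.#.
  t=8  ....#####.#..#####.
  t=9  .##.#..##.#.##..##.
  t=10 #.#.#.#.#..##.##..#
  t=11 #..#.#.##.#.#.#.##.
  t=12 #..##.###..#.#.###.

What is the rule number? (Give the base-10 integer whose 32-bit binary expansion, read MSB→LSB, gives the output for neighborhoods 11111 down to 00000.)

  nb #####: next=.  (t=1,i=0, bit31=0)
  nb ####.: next=#  (t=1,i=2, bit30=1)
  nb ###.#: next=#  (t=1,i=3, bit29=1)
  nb ###..: next=#  (t=3,i=0, bit28=1)
  nb ##.##: next=.  (t=4,i=2, bit27=0)
  nb ##.#.: next=.  (t=0,i=4, bit26=0)
  nb ##..#: next=#  (t=3,i=1, bit25=1)
  nb ##...: next=.  (t=3,i=12, bit24=0)
  nb #.###: next=.  (t=4,i=3, bit23=0)
  nb #.##.: next=#  (t=0,i=2, bit22=1)
  nb #.#.#: next=.  (t=6,i=5, bit21=0)
  nb #.#..: next=#  (t=0,i=5, bit20=1)
  nb #..##: next=#  (t=3,i=7, bit19=1)
  nb #..#.: next=.  (t=1,i=7, bit18=0)
  nb #...#: next=.  (t=0,i=7, bit17=0)
  nb #....: next=.  (t=0,i=11, bit16=0)
  nb .####: next=.  (t=1,i=13, bit15=0)
  nb .###.: next=#  (t=4,i=0, bit14=1)
  nb .##.#: next=#  (t=0,i=3, bit13=1)
  nb .##..: next=.  (t=4,i=11, bit12=0)
  nb .#.##: next=#  (t=0,i=1, bit11=1)
  nb .#.#.: next=#  (t=3,i=4, bit10=1)
  nb .#..#: next=.  (t=1,i=6, bit9=0)
  nb .#...: next=.  (t=0,i=6, bit8=0)
  nb ..###: next=#  (t=1,i=12, bit7=1)
  nb ..##.: next=.  (t=2,i=2, bit6=0)
  nb ..#.#: next=#  (t=0,i=0, bit5=1)
  nb ..#..: next=.  (t=0,i=9, bit4=0)
  nb ...##: next=.  (t=1,i=11, bit3=0)
  nb ...#.: next=#  (t=0,i=8, bit2=1)
  nb ....#: next=#  (t=0,i=17, bit1=1)
  nb .....: next=#  (t=0,i=12, bit0=1)
  bits 01110010010110000110110010100111 = 1918397607

1918397607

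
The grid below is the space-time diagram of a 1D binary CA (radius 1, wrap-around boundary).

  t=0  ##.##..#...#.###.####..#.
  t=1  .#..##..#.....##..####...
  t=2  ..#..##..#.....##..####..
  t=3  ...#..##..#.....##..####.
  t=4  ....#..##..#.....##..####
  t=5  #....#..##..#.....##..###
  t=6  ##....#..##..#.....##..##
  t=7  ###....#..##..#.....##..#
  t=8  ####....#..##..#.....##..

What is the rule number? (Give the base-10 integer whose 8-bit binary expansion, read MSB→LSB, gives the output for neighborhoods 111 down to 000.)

208

  ### -> #   bit 7 = 1  t=0,i=14
  ##. -> #   bit 6 = 1  t=0,i=1
  #.# -> .   bit 5 = 0  t=0,i=2
  #.. -> #   bit 4 = 1  t=0,i=5
  .## -> .   bit 3 = 0  t=0,i=0
  .#. -> .   bit 2 = 0  t=0,i=7
  ..# -> .   bit 1 = 0  t=0,i=6
  ... -> .   bit 0 = 0  t=0,i=9
  bits 11010000 = 208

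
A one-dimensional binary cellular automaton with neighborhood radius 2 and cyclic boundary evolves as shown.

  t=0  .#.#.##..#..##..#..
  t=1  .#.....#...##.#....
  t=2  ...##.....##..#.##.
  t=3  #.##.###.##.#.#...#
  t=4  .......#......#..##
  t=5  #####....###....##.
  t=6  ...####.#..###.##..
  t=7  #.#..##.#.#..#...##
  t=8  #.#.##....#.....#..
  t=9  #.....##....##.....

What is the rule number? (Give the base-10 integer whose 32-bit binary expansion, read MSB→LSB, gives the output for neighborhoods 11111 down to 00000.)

1931018345

  #####|.  b31=0 t=5,i=2
  ####.|#  b30=1 t=5,i=3
  ###.#|#  b29=1 t=3,i=7
  ###..|#  b28=1 t=5,i=4
  ##.##|.  b27=0 t=3,i=1
  ##.#.|.  b26=0 t=1,i=13
  ##..#|#  b25=1 t=0,i=7
  ##...|#  b24=1 t=2,i=5
  #.###|.  b23=0 t=3,i=5
  #.##.|.  b22=0 t=0,i=5
  #.#.#|.  b21=0 t=0,i=3
  #.#..|#  b20=1 t=1,i=14
  #..##|#  b19=1 t=0,i=11
  #..#.|.  b18=0 t=0,i=8
  #...#|.  b17=0 t=0,i=18
  #....|#  b16=1 t=1,i=3
  .####|.  b15=0 t=5,i=1
  .###.|.  b14=0 t=3,i=6
  .##.#|.  b13=0 t=1,i=12
  .##..|.  b12=0 t=0,i=6
  .#.##|.  b11=0 t=0,i=4
  .#.#.|.  b10=0 t=0,i=2
  .#..#|.  b9=0 t=0,i=10
  .#...|.  b8=0 t=0,i=17
  ..###|.  b7=0 t=5,i=9
  ..##.|#  b6=1 t=0,i=12
  ..#.#|#  b5=1 t=0,i=1
  ..#..|.  b4=0 t=0,i=9
  ...##|#  b3=1 t=1,i=10
  ...#.|.  b2=0 t=0,i=0
  ....#|.  b1=0 t=1,i=5
  .....|#  b0=1 t=1,i=4
  bits 01110011000110010000000001101001 = 1931018345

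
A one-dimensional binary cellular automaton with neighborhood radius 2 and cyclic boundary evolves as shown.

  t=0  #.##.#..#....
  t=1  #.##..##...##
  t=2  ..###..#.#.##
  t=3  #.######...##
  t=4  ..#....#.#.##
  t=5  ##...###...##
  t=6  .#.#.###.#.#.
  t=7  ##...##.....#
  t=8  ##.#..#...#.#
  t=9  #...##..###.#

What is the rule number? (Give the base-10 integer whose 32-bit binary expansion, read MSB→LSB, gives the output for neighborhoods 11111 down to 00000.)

314995366

  nb #####: next=.  (t=3,i=4, bit31=0)
  nb ####.: next=.  (t=3,i=6, bit30=0)
  nb ###.#: next=.  (t=1,i=0, bit29=0)
  nb ###..: next=#  (t=2,i=4, bit28=1)
  nb ##.##: next=.  (t=1,i=1, bit27=0)
  nb ##.#.: next=.  (t=0,i=4, bit26=0)
  nb ##..#: next=#  (t=1,i=4, bit25=1)
  nb ##...: next=.  (t=1,i=8, bit24=0)
  nb #.###: next=#  (t=3,i=2, bit23=1)
  nb #.##.: next=#  (t=0,i=2, bit22=1)
  nb #.#.#: next=.  (t=2,i=9, bit21=0)
  nb #.#..: next=.  (t=0,i=5, bit20=0)
  nb #..##: next=.  (t=1,i=5, bit19=0)
  nb #..#.: next=#  (t=0,i=7, bit18=1)
  nb #...#: next=#  (t=1,i=9, bit17=1)
  nb #....: next=.  (t=0,i=10, bit16=0)
  nb .####: next=.  (t=3,i=3, bit15=0)
  nb .###.: next=#  (t=1,i=12, bit14=1)
  nb .##.#: next=#  (t=0,i=3, bit13=1)
  nb .##..: next=#  (t=1,i=3, bit12=1)
  nb .#.##: next=.  (t=0,i=1, bit11=0)
  nb .#.#.: next=.  (t=2,i=8, bit10=0)
  nb .#..#: next=#  (t=0,i=6, bit9=1)
  nb .#...: next=.  (t=0,i=9, bit8=0)
  nb ..###: next=#  (t=1,i=11, bit7=1)
  nb ..##.: next=.  (t=1,i=6, bit6=0)
  nb ..#.#: next=#  (t=0,i=0, bit5=1)
  nb ..#..: next=.  (t=0,i=8, bit4=0)
  nb ...##: next=.  (t=1,i=10, bit3=0)
  nb ...#.: next=#  (t=0,i=12, bit2=1)
  nb ....#: next=#  (t=0,i=11, bit1=1)
  nb .....: next=.  (t=7,i=9, bit0=0)
  bits 00010010110001100111001010100110 = 314995366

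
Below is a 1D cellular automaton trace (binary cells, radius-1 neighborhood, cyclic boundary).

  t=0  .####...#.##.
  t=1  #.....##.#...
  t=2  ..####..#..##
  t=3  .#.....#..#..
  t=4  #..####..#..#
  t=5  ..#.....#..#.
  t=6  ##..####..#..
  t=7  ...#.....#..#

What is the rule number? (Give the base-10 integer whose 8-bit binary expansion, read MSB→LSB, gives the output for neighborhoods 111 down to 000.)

  [7] ### => .  t=0,i=2
  [6] ##. => .  t=0,i=4
  [5] #.# => #  t=0,i=9
  [4] #.. => .  t=0,i=5
  [3] .## => .  t=0,i=1
  [2] .#. => .  t=0,i=8
  [1] ..# => #  t=0,i=0
  [0] ... => #  t=0,i=6
  bits 00100011 = 35

35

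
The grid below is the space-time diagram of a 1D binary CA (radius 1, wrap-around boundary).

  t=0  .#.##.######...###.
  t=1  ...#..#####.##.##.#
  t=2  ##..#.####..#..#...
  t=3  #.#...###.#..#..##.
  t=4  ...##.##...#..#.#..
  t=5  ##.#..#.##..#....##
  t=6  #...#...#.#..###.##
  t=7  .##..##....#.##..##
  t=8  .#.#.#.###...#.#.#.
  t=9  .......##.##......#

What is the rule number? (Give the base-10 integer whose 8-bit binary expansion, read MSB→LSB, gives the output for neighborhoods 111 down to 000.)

  ### -> #   bit 7 = 1  t=0,i=7
  ##. -> .   bit 6 = 0  t=0,i=4
  #.# -> .   bit 5 = 0  t=0,i=2
  #.. -> #   bit 4 = 1  t=0,i=12
  .## -> #   bit 3 = 1  t=0,i=3
  .#. -> .   bit 2 = 0  t=0,i=1
  ..# -> .   bit 1 = 0  t=0,i=0
  ... -> #   bit 0 = 1  t=0,i=13
  bits 10011001 = 153

153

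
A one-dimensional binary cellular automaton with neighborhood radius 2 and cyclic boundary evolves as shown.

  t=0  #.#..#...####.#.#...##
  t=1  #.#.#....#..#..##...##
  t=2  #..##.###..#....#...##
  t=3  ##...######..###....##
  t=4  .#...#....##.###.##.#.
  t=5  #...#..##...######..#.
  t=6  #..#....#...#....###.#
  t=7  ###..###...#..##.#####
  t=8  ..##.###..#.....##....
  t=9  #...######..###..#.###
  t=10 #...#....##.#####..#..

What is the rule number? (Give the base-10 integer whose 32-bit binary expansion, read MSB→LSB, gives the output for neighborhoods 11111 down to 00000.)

  nb #####: next=.  (t=3,i=7, bit31=0)
  nb ####.: next=.  (t=0,i=11, bit30=0)
  nb ###.#: next=#  (t=0,i=0, bit29=1)
  nb ###..: next=#  (t=2,i=0, bit28=1)
  nb ##.##: next=#  (t=2,i=5, bit27=1)
  nb ##.#.: next=.  (t=0,i=1, bit26=0)
  nb ##..#: next=#  (t=2,i=1, bit25=1)
  nb ##...: next=.  (t=1,i=17, bit24=0)
  nb #.###: next=#  (t=2,i=6, bit23=1)
  nb #.##.: next=#  (t=4,i=17, bit22=1)
  nb #.#.#: next=.  (t=0,i=14, bit21=0)
  nb #.#..: next=#  (t=0,i=2, bit20=1)
  nb #..##: next=.  (t=1,i=14, bit19=0)
  nb #..#.: next=#  (t=0,i=4, bit18=1)
  nb #...#: next=.  (t=0,i=7, bit17=0)
  nb #....: next=#  (t=1,i=6, bit16=1)
  nb .####: next=.  (t=0,i=10, bit15=0)
  nb .###.: next=#  (t=0,i=21, bit14=1)
  nb .##.#: next=.  (t=2,i=4, bit13=0)
  nb .##..: next=#  (t=1,i=16, bit12=1)
  nb .#.##: next=.  (t=9,i=18, bit11=0)
  nb .#.#.: next=#  (t=0,i=15, bit10=1)
  nb .#..#: next=.  (t=0,i=3, bit9=0)
  nb .#...: next=.  (t=0,i=6, bit8=0)
  nb ..###: next=#  (t=0,i=9, bit7=1)
  nb ..##.: next=.  (t=1,i=15, bit6=0)
  nb ..#.#: next=.  (t=5,i=20, bit5=0)
  nb ..#..: next=.  (t=0,i=5, bit4=0)
  nb ...##: next=.  (t=0,i=8, bit3=0)
  nb ...#.: next=#  (t=1,i=8, bit2=1)
  nb ....#: next=#  (t=1,i=7, bit1=1)
  nb .....: next=#  (t=8,i=13, bit0=1)
  bits 00111010110101010101010010000111 = 987059335

987059335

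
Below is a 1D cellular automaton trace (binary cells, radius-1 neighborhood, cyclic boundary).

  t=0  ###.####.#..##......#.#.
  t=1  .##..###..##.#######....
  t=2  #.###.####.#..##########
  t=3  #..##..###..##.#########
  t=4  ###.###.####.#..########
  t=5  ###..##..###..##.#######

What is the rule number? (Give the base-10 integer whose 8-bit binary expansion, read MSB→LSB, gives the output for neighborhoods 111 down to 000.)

211

  [7] ### => #  t=0,i=1
  [6] ##. => #  t=0,i=2
  [5] #.# => .  t=0,i=3
  [4] #.. => #  t=0,i=10
  [3] .## => .  t=0,i=0
  [2] .#. => .  t=0,i=9
  [1] ..# => #  t=0,i=11
  [0] ... => #  t=0,i=15
  bits 11010011 = 211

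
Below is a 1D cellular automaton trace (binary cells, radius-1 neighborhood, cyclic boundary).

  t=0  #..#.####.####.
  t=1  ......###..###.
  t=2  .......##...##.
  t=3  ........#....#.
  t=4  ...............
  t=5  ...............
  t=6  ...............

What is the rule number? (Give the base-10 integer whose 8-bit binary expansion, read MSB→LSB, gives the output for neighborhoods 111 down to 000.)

192

  nb ###: next=#  (t=0,i=6, bit7=1)
  nb ##.: next=#  (t=0,i=8, bit6=1)
  nb #.#: next=.  (t=0,i=4, bit5=0)
  nb #..: next=.  (t=0,i=1, bit4=0)
  nb .##: next=.  (t=0,i=5, bit3=0)
  nb .#.: next=.  (t=0,i=0, bit2=0)
  nb ..#: next=.  (t=0,i=2, bit1=0)
  nb ...: next=.  (t=1,i=0, bit0=0)
  bits 11000000 = 192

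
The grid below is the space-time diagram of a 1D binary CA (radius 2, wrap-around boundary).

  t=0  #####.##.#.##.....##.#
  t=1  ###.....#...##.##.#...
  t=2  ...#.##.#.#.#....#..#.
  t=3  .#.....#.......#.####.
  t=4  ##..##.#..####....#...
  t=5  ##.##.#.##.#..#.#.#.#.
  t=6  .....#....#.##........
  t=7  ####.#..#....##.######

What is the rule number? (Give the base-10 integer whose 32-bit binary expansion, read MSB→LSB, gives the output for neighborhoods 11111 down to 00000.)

2232324691

  nb #####: next=#  (t=0,i=1, bit31=1)
  nb ####.: next=.  (t=0,i=3, bit30=0)
  nb ###.#: next=.  (t=0,i=4, bit29=0)
  nb ###..: next=.  (t=1,i=2, bit28=0)
  nb ##.##: next=.  (t=0,i=5, bit27=0)
  nb ##.#.: next=#  (t=0,i=8, bit26=1)
  nb ##..#: next=.  (t=3,i=21, bit25=0)
  nb ##...: next=#  (t=0,i=13, bit24=1)
  nb #.###: next=.  (t=0,i=21, bit23=0)
  nb #.##.: next=.  (t=0,i=6, bit22=0)
  nb #.#.#: next=.  (t=0,i=9, bit21=0)
  nb #.#..: next=.  (t=1,i=18, bit20=0)
  nb #..##: next=#  (t=4,i=3, bit19=1)
  nb #..#.: next=#  (t=2,i=19, bit18=1)
  nb #...#: next=#  (t=1,i=10, bit17=1)
  nb #....: next=.  (t=0,i=14, bit16=0)
  nb .####: next=#  (t=0,i=0, bit15=1)
  nb .###.: next=.  (t=1,i=1, bit14=0)
  nb .##.#: next=.  (t=0,i=7, bit13=0)
  nb .##..: next=#  (t=0,i=12, bit12=1)
  nb .#.##: next=.  (t=0,i=10, bit11=0)
  nb .#.#.: next=.  (t=2,i=9, bit10=0)
  nb .#..#: next=#  (t=2,i=18, bit9=1)
  nb .#...: next=.  (t=1,i=9, bit8=0)
  nb ..###: next=.  (t=1,i=0, bit7=0)
  nb ..##.: next=#  (t=0,i=18, bit6=1)
  nb ..#.#: next=.  (t=2,i=3, bit5=0)
  nb ..#..: next=#  (t=1,i=8, bit4=1)
  nb ...##: next=.  (t=0,i=17, bit3=0)
  nb ...#.: next=.  (t=1,i=7, bit2=0)
  nb ....#: next=#  (t=0,i=16, bit1=1)
  nb .....: next=#  (t=0,i=15, bit0=1)
  bits 10000101000011101001001001010011 = 2232324691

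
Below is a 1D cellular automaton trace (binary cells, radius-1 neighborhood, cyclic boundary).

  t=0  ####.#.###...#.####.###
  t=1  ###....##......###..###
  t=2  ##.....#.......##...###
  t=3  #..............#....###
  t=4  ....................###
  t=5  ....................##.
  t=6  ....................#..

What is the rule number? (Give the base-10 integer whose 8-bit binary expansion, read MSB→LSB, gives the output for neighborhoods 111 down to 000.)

136

  ###|#  b7=1 t=0,i=0
  ##.|.  b6=0 t=0,i=3
  #.#|.  b5=0 t=0,i=4
  #..|.  b4=0 t=0,i=10
  .##|#  b3=1 t=0,i=7
  .#.|.  b2=0 t=0,i=5
  ..#|.  b1=0 t=0,i=12
  ...|.  b0=0 t=0,i=11
  bits 10001000 = 136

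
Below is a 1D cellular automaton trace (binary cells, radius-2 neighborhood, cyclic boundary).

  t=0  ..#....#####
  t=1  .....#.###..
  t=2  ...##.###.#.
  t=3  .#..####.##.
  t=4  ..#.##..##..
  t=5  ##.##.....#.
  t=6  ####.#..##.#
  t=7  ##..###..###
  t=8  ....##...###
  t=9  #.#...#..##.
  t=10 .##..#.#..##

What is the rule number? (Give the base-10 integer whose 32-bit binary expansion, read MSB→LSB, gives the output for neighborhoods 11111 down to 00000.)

2379280006

  ##### -> #   bit 31 = 1  t=0,i=9
  ####. -> .   bit 30 = 0  t=0,i=10
  ###.# -> .   bit 29 = 0  t=2,i=8
  ###.. -> .   bit 28 = 0  t=0,i=11
  ##.## -> #   bit 27 = 1  t=2,i=5
  ##.#. -> #   bit 26 = 1  t=2,i=9
  ##..# -> .   bit 25 = 0  t=0,i=0
  ##... -> #   bit 24 = 1  t=1,i=10
  #.### -> #   bit 23 = 1  t=1,i=7
  #.##. -> #   bit 22 = 1  t=3,i=9
  #.#.# -> .   bit 21 = 0  t=9,i=0
  #.#.. -> #   bit 20 = 1  t=2,i=10
  #..## -> .   bit 19 = 0  t=3,i=3
  #..#. -> .   bit 18 = 0  t=0,i=1
  #...# -> .   bit 17 = 0  t=8,i=7
  #.... -> .   bit 16 = 0  t=0,i=4
  .#### -> #   bit 15 = 1  t=0,i=8
  .###. -> #   bit 14 = 1  t=1,i=8
  .##.# -> #   bit 13 = 1  t=2,i=4
  .##.. -> .   bit 12 = 0  t=3,i=10
  .#.## -> #   bit 11 = 1  t=1,i=6
  .#.#. -> #   bit 10 = 1  t=9,i=1
  .#..# -> #   bit 9 = 1  t=3,i=2
  .#... -> .   bit 8 = 0  t=0,i=3
  ..### -> #   bit 7 = 1  t=0,i=7
  ..##. -> .   bit 6 = 0  t=2,i=3
  ..#.# -> .   bit 5 = 0  t=1,i=5
  ..#.. -> .   bit 4 = 0  t=0,i=2
  ...## -> .   bit 3 = 0  t=0,i=6
  ...#. -> #   bit 2 = 1  t=1,i=4
  ....# -> #   bit 1 = 1  t=0,i=5
  ..... -> .   bit 0 = 0  t=1,i=0
  bits 10001101110100001110111010000110 = 2379280006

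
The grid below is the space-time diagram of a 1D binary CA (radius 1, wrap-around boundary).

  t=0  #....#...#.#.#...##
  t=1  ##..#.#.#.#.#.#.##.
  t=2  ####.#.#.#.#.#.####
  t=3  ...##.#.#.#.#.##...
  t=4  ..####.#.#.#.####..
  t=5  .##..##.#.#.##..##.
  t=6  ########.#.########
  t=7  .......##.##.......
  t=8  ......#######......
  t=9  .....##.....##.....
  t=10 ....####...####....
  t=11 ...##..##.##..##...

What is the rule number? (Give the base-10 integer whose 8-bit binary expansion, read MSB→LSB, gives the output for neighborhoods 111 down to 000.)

122

  nb ###: next=.  (t=0,i=18, bit7=0)
  nb ##.: next=#  (t=0,i=0, bit6=1)
  nb #.#: next=#  (t=0,i=10, bit5=1)
  nb #..: next=#  (t=0,i=1, bit4=1)
  nb .##: next=#  (t=0,i=17, bit3=1)
  nb .#.: next=.  (t=0,i=5, bit2=0)
  nb ..#: next=#  (t=0,i=4, bit1=1)
  nb ...: next=.  (t=0,i=2, bit0=0)
  bits 01111010 = 122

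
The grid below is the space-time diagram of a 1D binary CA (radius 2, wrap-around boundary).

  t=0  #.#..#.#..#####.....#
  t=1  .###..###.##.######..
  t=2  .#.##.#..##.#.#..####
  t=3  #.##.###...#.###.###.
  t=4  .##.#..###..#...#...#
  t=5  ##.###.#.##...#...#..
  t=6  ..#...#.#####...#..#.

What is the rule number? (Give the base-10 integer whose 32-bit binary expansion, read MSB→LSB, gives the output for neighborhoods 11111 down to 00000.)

1599315587

  [31] ##### => .  t=0,i=12
  [30] ####. => #  t=0,i=13
  [29] ###.# => .  t=1,i=8
  [28] ###.. => #  t=0,i=14
  [27] ##.## => #  t=1,i=9
  [26] ##.#. => #  t=0,i=1
  [25] ##..# => #  t=1,i=4
  [24] ##... => #  t=0,i=15
  [23] #.### => .  t=1,i=13
  [22] #.##. => #  t=1,i=10
  [21] #.#.# => .  t=2,i=1
  [20] #.#.. => #  t=0,i=2
  [19] #..## => .  t=0,i=9
  [18] #..#. => .  t=0,i=4
  [17] #...# => #  t=1,i=20
  [16] #.... => #  t=0,i=16
  [15] .#### => #  t=0,i=11
  [14] .###. => .  t=1,i=2
  [13] .##.# => .  t=0,i=0
  [12] .##.. => #  t=5,i=10
  [11] .#.## => #  t=2,i=2
  [10] .#.#. => #  t=0,i=6
  [9] .#..# => #  t=0,i=3
  [8] .#... => .  t=4,i=13
  [7] ..### => #  t=0,i=10
  [6] ..##. => .  t=0,i=20
  [5] ..#.# => .  t=0,i=5
  [4] ..#.. => .  t=4,i=12
  [3] ...## => .  t=0,i=19
  [2] ...#. => .  t=3,i=10
  [1] ....# => #  t=0,i=18
  [0] ..... => #  t=0,i=17
  bits 01011111010100111001111010000011 = 1599315587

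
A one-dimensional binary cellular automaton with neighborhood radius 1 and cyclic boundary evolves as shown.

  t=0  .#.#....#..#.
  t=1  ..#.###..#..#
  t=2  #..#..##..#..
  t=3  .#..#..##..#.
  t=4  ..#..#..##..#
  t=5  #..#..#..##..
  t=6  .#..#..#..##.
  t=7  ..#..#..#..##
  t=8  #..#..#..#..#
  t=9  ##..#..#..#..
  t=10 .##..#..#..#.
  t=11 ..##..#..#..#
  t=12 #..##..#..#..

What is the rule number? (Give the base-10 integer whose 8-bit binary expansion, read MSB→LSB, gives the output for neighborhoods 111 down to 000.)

113

  nb ###: next=.  (t=1,i=5, bit7=0)
  nb ##.: next=#  (t=1,i=6, bit6=1)
  nb #.#: next=#  (t=0,i=2, bit5=1)
  nb #..: next=#  (t=0,i=4, bit4=1)
  nb .##: next=.  (t=1,i=4, bit3=0)
  nb .#.: next=.  (t=0,i=1, bit2=0)
  nb ..#: next=.  (t=0,i=0, bit1=0)
  nb ...: next=#  (t=0,i=5, bit0=1)
  bits 01110001 = 113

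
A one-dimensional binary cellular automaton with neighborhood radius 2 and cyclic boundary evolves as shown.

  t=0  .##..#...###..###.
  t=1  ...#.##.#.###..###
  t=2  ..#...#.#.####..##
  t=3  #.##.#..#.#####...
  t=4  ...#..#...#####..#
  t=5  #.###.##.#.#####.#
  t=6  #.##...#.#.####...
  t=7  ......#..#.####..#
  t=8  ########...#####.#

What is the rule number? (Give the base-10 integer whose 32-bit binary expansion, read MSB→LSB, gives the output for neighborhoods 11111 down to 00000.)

  #####|#  b31=1 t=3,i=12
  ####.|#  b30=1 t=2,i=12
  ###.#|.  b29=0 t=5,i=4
  ###..|#  b28=1 t=0,i=11
  ##.##|.  b27=0 t=5,i=1
  ##.#.|.  b26=0 t=1,i=7
  ##..#|#  b25=1 t=0,i=3
  ##...|.  b24=0 t=1,i=0
  #.###|#  b23=1 t=1,i=10
  #.##.|.  b22=0 t=1,i=5
  #.#.#|#  b21=1 t=1,i=8
  #.#..|.  b20=0 t=3,i=5
  #..##|.  b19=0 t=0,i=0
  #..#.|.  b18=0 t=0,i=4
  #...#|.  b17=0 t=0,i=7
  #....|#  b16=1 t=7,i=1
  .####|#  b15=1 t=2,i=11
  .###.|#  b14=1 t=0,i=10
  .##.#|#  b13=1 t=1,i=6
  .##..|.  b12=0 t=0,i=2
  .#.##|.  b11=0 t=1,i=4
  .#.#.|.  b10=0 t=2,i=7
  .#..#|#  b9=1 t=3,i=6
  .#...|#  b8=1 t=0,i=6
  ..###|.  b7=0 t=0,i=9
  ..##.|.  b6=0 t=0,i=1
  ..#.#|.  b5=0 t=1,i=3
  ..#..|#  b4=1 t=0,i=5
  ...##|#  b3=1 t=0,i=8
  ...#.|#  b2=1 t=1,i=2
  ....#|#  b1=1 t=7,i=4
  .....|#  b0=1 t=7,i=2
  bits 11010010101000011110001100011111 = 3533824799

3533824799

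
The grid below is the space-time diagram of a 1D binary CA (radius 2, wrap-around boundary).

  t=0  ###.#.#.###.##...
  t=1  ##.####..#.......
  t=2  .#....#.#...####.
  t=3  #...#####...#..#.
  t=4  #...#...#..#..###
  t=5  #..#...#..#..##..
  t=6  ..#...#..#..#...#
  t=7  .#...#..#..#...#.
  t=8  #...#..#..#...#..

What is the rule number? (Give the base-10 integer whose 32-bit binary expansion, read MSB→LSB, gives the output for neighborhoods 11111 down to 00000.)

339502247

  [31] ##### => .  t=3,i=6
  [30] ####. => .  t=1,i=5
  [29] ###.# => .  t=0,i=2
  [28] ###.. => #  t=1,i=6
  [27] ##.## => .  t=0,i=11
  [26] ##.#. => #  t=0,i=3
  [25] ##..# => .  t=1,i=7
  [24] ##... => .  t=0,i=14
  [23] #.### => .  t=0,i=8
  [22] #.##. => .  t=0,i=12
  [21] #.#.# => #  t=0,i=4
  [20] #.#.. => #  t=2,i=8
  [19] #..## => #  t=4,i=13
  [18] #..#. => #  t=1,i=8
  [17] #...# => .  t=0,i=15
  [16] #.... => .  t=1,i=11
  [15] .#### => .  t=1,i=4
  [14] .###. => #  t=0,i=1
  [13] .##.# => #  t=1,i=1
  [12] .##.. => .  t=0,i=13
  [11] .#.## => .  t=0,i=7
  [10] .#.#. => #  t=0,i=5
  [9] .#..# => .  t=3,i=13
  [8] .#... => .  t=1,i=10
  [7] ..### => #  t=0,i=0
  [6] ..##. => .  t=1,i=0
  [5] ..#.# => #  t=2,i=6
  [4] ..#.. => .  t=1,i=9
  [3] ...## => .  t=0,i=16
  [2] ...#. => #  t=2,i=5
  [1] ....# => #  t=1,i=15
  [0] ..... => #  t=1,i=12
  bits 00010100001111000110010010100111 = 339502247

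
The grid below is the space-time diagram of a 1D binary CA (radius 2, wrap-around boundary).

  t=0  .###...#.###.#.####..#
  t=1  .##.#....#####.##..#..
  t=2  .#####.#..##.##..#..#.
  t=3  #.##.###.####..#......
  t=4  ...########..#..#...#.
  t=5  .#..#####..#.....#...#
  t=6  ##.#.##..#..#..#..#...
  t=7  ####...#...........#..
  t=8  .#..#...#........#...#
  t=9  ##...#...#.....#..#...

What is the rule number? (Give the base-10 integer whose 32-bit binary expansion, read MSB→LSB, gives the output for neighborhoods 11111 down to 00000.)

2948130114

  nb #####: next=#  (t=1,i=11, bit31=1)
  nb ####.: next=.  (t=0,i=17, bit30=0)
  nb ###.#: next=#  (t=0,i=11, bit29=1)
  nb ###..: next=.  (t=0,i=3, bit28=0)
  nb ##.##: next=#  (t=1,i=14, bit27=1)
  nb ##.#.: next=#  (t=0,i=12, bit26=1)
  nb ##..#: next=#  (t=0,i=19, bit25=1)
  nb ##...: next=#  (t=0,i=4, bit24=1)
  nb #.###: next=#  (t=0,i=1, bit23=1)
  nb #.##.: next=.  (t=1,i=15, bit22=0)
  nb #.#.#: next=#  (t=0,i=13, bit21=1)
  nb #.#..: next=#  (t=1,i=4, bit20=1)
  nb #..##: next=#  (t=2,i=0, bit19=1)
  nb #..#.: next=.  (t=0,i=20, bit18=0)
  nb #...#: next=.  (t=0,i=5, bit17=0)
  nb #....: next=.  (t=1,i=6, bit16=0)
  nb .####: next=#  (t=0,i=16, bit15=1)
  nb .###.: next=#  (t=0,i=2, bit14=1)
  nb .##.#: next=#  (t=1,i=2, bit13=1)
  nb .##..: next=.  (t=1,i=16, bit12=0)
  nb .#.##: next=.  (t=0,i=0, bit11=0)
  nb .#.#.: next=#  (t=5,i=0, bit10=1)
  nb .#..#: next=.  (t=2,i=8, bit9=0)
  nb .#...: next=#  (t=1,i=5, bit8=1)
  nb ..###: next=.  (t=1,i=9, bit7=0)
  nb ..##.: next=#  (t=1,i=1, bit6=1)
  nb ..#.#: next=.  (t=0,i=7, bit5=0)
  nb ..#..: next=.  (t=1,i=19, bit4=0)
  nb ...##: next=.  (t=1,i=0, bit3=0)
  nb ...#.: next=.  (t=0,i=6, bit2=0)
  nb ....#: next=#  (t=1,i=7, bit1=1)
  nb .....: next=.  (t=3,i=18, bit0=0)
  bits 10101111101110001110010101000010 = 2948130114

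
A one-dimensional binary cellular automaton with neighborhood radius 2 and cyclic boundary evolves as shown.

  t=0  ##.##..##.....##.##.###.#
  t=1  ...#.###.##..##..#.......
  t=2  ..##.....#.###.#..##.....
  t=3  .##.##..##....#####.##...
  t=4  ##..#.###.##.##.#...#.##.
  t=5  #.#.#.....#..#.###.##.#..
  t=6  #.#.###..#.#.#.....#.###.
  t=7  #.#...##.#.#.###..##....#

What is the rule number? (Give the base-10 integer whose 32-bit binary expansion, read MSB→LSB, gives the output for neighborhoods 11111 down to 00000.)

  ##### -> #   bit 31 = 1  t=3,i=16
  ####. -> .   bit 30 = 0  t=3,i=17
  ###.# -> .   bit 29 = 0  t=0,i=1
  ###.. -> #   bit 28 = 1  t=6,i=6
  ##.## -> .   bit 27 = 0  t=0,i=2
  ##.#. -> #   bit 26 = 1  t=2,i=14
  ##..# -> #   bit 25 = 1  t=0,i=5
  ##... -> #   bit 24 = 1  t=0,i=9
  #.### -> .   bit 23 = 0  t=0,i=20
  #.##. -> #   bit 22 = 1  t=0,i=3
  #.#.# -> #   bit 21 = 1  t=5,i=2
  #.#.. -> #   bit 20 = 1  t=2,i=15
  #..## -> #   bit 19 = 1  t=0,i=6
  #..#. -> .   bit 18 = 0  t=1,i=16
  #...# -> .   bit 17 = 0  t=4,i=18
  #.... -> #   bit 16 = 1  t=0,i=10
  .#### -> .   bit 15 = 0  t=3,i=15
  .###. -> .   bit 14 = 0  t=0,i=0
  .##.# -> .   bit 13 = 0  t=0,i=15
  .##.. -> .   bit 12 = 0  t=0,i=4
  .#.## -> .   bit 11 = 0  t=1,i=4
  .#.#. -> .   bit 10 = 0  t=5,i=1
  .#..# -> #   bit 9 = 1  t=2,i=16
  .#... -> #   bit 8 = 1  t=1,i=18
  ..### -> #   bit 7 = 1  t=3,i=14
  ..##. -> #   bit 6 = 1  t=0,i=7
  ..#.# -> #   bit 5 = 1  t=1,i=3
  ..#.. -> .   bit 4 = 0  t=1,i=17
  ...## -> #   bit 3 = 1  t=0,i=13
  ...#. -> #   bit 2 = 1  t=1,i=2
  ....# -> .   bit 1 = 0  t=0,i=12
  ..... -> .   bit 0 = 0  t=0,i=11
  bits 10010111011110010000001111101100 = 2541290476

2541290476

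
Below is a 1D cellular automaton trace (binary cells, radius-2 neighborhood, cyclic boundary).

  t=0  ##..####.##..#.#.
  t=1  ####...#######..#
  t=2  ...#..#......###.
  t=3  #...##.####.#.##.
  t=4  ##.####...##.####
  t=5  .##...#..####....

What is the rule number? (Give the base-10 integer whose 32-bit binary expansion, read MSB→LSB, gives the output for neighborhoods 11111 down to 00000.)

  ##### -> .   bit 31 = 0  t=1,i=1
  ####. -> .   bit 30 = 0  t=0,i=6
  ###.# -> #   bit 29 = 1  t=0,i=7
  ###.. -> #   bit 28 = 1  t=1,i=3
  ##.## -> #   bit 27 = 1  t=0,i=8
  ##.#. -> #   bit 26 = 1  t=3,i=11
  ##..# -> #   bit 25 = 1  t=0,i=2
  ##... -> .   bit 24 = 0  t=1,i=4
  #.### -> .   bit 23 = 0  t=3,i=7
  #.##. -> #   bit 22 = 1  t=0,i=0
  #.#.# -> .   bit 21 = 0  t=0,i=15
  #.#.. -> #   bit 20 = 1  t=3,i=0
  #..## -> #   bit 19 = 1  t=0,i=3
  #..#. -> #   bit 18 = 1  t=0,i=12
  #...# -> .   bit 17 = 0  t=1,i=5
  #.... -> #   bit 16 = 1  t=2,i=0
  .#### -> .   bit 15 = 0  t=0,i=5
  .###. -> #   bit 14 = 1  t=2,i=14
  .##.# -> #   bit 13 = 1  t=3,i=5
  .##.. -> #   bit 12 = 1  t=0,i=1
  .#.## -> #   bit 11 = 1  t=0,i=16
  .#.#. -> .   bit 10 = 0  t=0,i=14
  .#..# -> #   bit 9 = 1  t=2,i=4
  .#... -> #   bit 8 = 1  t=2,i=7
  ..### -> .   bit 7 = 0  t=0,i=4
  ..##. -> #   bit 6 = 1  t=3,i=4
  ..#.# -> #   bit 5 = 1  t=0,i=13
  ..#.. -> .   bit 4 = 0  t=2,i=3
  ...## -> #   bit 3 = 1  t=1,i=6
  ...#. -> .   bit 2 = 0  t=2,i=2
  ....# -> .   bit 1 = 0  t=2,i=1
  ..... -> #   bit 0 = 1  t=2,i=9
  bits 00111110010111010111101101101001 = 1046313833

1046313833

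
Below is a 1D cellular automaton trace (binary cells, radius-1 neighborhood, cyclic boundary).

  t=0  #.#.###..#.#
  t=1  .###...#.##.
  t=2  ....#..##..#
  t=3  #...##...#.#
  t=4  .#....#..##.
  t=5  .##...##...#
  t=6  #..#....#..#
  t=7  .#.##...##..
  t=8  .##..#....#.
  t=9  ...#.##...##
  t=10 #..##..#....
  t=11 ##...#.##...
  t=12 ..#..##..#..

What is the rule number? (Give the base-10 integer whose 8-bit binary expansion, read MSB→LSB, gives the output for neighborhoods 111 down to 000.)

  [7] ### => .  t=0,i=5
  [6] ##. => .  t=0,i=0
  [5] #.# => #  t=0,i=1
  [4] #.. => #  t=0,i=7
  [3] .## => .  t=0,i=4
  [2] .#. => #  t=0,i=2
  [1] ..# => .  t=0,i=8
  [0] ... => .  t=1,i=5
  bits 00110100 = 52

52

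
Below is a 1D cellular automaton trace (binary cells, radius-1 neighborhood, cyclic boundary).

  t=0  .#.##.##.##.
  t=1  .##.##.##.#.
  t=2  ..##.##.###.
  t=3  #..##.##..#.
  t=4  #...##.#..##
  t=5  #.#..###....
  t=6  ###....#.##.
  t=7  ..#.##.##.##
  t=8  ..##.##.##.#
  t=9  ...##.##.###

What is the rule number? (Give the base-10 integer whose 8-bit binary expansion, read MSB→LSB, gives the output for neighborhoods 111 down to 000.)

101

  ### -> .   bit 7 = 0  t=2,i=9
  ##. -> #   bit 6 = 1  t=0,i=4
  #.# -> #   bit 5 = 1  t=0,i=2
  #.. -> .   bit 4 = 0  t=0,i=11
  .## -> .   bit 3 = 0  t=0,i=3
  .#. -> #   bit 2 = 1  t=0,i=1
  ..# -> .   bit 1 = 0  t=0,i=0
  ... -> #   bit 0 = 1  t=2,i=0
  bits 01100101 = 101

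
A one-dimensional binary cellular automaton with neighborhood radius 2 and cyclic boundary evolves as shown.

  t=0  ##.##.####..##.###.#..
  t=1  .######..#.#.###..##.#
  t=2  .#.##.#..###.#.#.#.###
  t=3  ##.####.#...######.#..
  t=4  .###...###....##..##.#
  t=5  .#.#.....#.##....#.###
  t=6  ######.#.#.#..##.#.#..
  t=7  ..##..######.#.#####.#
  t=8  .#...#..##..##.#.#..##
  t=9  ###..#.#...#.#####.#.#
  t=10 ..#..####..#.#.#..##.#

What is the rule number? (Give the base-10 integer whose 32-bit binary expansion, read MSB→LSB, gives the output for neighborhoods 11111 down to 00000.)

2633573682

  ##### -> #   bit 31 = 1  t=1,i=3
  ####. -> .   bit 30 = 0  t=0,i=8
  ###.# -> .   bit 29 = 0  t=0,i=17
  ###.. -> #   bit 28 = 1  t=0,i=9
  ##.## -> #   bit 27 = 1  t=0,i=2
  ##.#. -> #   bit 26 = 1  t=0,i=18
  ##..# -> .   bit 25 = 0  t=0,i=10
  ##... -> .   bit 24 = 0  t=4,i=4
  #.### -> #   bit 23 = 1  t=0,i=6
  #.##. -> #   bit 22 = 1  t=0,i=3
  #.#.# -> #   bit 21 = 1  t=1,i=11
  #.#.. -> #   bit 20 = 1  t=0,i=19
  #..## -> #   bit 19 = 1  t=0,i=11
  #..#. -> .   bit 18 = 0  t=1,i=8
  #...# -> .   bit 17 = 0  t=3,i=10
  #.... -> #   bit 16 = 1  t=4,i=11
  .#### -> .   bit 15 = 0  t=0,i=7
  .###. -> .   bit 14 = 0  t=0,i=16
  .##.# -> #   bit 13 = 1  t=0,i=1
  .##.. -> .   bit 12 = 0  t=4,i=15
  .#.## -> .   bit 11 = 0  t=1,i=0
  .#.#. -> #   bit 10 = 1  t=1,i=10
  .#..# -> .   bit 9 = 0  t=0,i=20
  .#... -> #   bit 8 = 1  t=3,i=9
  ..### -> .   bit 7 = 0  t=2,i=9
  ..##. -> .   bit 6 = 0  t=0,i=0
  ..#.# -> #   bit 5 = 1  t=1,i=9
  ..#.. -> #   bit 4 = 1  t=8,i=5
  ...## -> .   bit 3 = 0  t=3,i=11
  ...#. -> .   bit 2 = 0  t=5,i=8
  ....# -> #   bit 1 = 1  t=4,i=12
  ..... -> .   bit 0 = 0  t=5,i=6
  bits 10011100111110010010010100110010 = 2633573682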